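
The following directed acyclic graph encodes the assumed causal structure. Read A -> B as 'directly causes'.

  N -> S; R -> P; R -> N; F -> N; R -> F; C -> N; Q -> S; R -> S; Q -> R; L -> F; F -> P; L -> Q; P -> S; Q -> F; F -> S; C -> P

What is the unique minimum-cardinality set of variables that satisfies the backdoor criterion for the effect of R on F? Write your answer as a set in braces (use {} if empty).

{Q}

Variables eligible for adjustment (non-descendants of R, excluding R and F): {C, L, Q}.
Backdoor paths from R to F:
  P1: R <- Q <- L -> F
  P2: R <- Q -> F
  P3: R <- Q -> S <- F
  P4: R <- Q -> S <- N <- C -> P <- F
  P5: R <- Q -> S <- N <- F
  P6: R <- Q -> S <- P <- C -> N <- F
  P7: R <- Q -> S <- P <- F
The empty set is not sufficient: P1 (R <- Q <- L -> F) has no collider blocking it and no conditioned non-collider, so it is open.
Try {Q}:
  P1: blocked at chain node Q ∈ conditioning set.
  P2: blocked at fork node Q ∈ conditioning set.
  P3: blocked at fork node Q ∈ conditioning set.
  P4: blocked at fork node Q ∈ conditioning set.
  P5: blocked at fork node Q ∈ conditioning set.
  P6: blocked at fork node Q ∈ conditioning set.
  P7: blocked at fork node Q ∈ conditioning set.
{Q} contains no descendant of R and blocks every backdoor path.
No other singleton works — e.g. {C} leaves P1 open — so {Q} is the unique smallest valid adjustment set.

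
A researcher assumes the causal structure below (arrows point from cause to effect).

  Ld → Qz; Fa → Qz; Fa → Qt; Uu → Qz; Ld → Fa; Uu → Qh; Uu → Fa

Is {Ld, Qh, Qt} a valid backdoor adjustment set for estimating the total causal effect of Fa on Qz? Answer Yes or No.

Backdoor paths from Fa to Qz (paths whose first edge points into Fa):
  P1: Fa <- Ld -> Qz
  P2: Fa <- Uu -> Qz
Condition 1 (no descendant of Fa in the set): FAILS — Qt is a descendant of Fa.
Condition 2 (every backdoor path blocked by {Ld, Qh, Qt}):
  P1: blocked at fork node Ld ∈ conditioning set.
  P2: open — no interior node is in the conditioning set.
{Ld, Qh, Qt} does not satisfy the backdoor criterion.

No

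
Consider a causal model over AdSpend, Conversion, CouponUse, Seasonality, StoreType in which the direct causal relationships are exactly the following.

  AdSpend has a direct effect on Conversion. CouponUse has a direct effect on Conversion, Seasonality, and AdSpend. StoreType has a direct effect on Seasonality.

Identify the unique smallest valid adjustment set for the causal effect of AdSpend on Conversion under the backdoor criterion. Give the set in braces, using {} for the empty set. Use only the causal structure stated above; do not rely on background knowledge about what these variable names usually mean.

{CouponUse}

Variables eligible for adjustment (non-descendants of AdSpend, excluding AdSpend and Conversion): {CouponUse, Seasonality, StoreType}.
Backdoor paths from AdSpend to Conversion:
  P1: AdSpend <- CouponUse -> Conversion
The empty set is not sufficient: P1 (AdSpend <- CouponUse -> Conversion) has no collider blocking it and no conditioned non-collider, so it is open.
Try {CouponUse}:
  P1: blocked at fork node CouponUse ∈ conditioning set.
{CouponUse} contains no descendant of AdSpend and blocks every backdoor path.
No other singleton works — e.g. {StoreType} leaves P1 open — so {CouponUse} is the unique smallest valid adjustment set.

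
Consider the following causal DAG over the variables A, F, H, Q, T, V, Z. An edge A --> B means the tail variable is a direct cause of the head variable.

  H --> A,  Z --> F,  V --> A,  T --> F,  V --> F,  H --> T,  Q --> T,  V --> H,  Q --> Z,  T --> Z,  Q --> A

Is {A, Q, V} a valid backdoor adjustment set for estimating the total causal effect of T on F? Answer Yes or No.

Backdoor paths from T to F (paths whose first edge points into T):
  P1: T <- Q -> A <- V -> F
  P2: T <- Q -> A <- H <- V -> F
  P3: T <- Q -> Z -> F
  P4: T <- H <- V -> A <- Q -> Z -> F
  P5: T <- H <- V -> F
  P6: T <- H -> A <- V -> F
  P7: T <- H -> A <- Q -> Z -> F
Condition 1 (no descendant of T in the set): holds — descendants of T are {F, Z}; none are in {A, Q, V}.
Condition 2 (every backdoor path blocked by {A, Q, V}):
  P1: blocked at fork node Q ∈ conditioning set.
  P2: blocked at fork node Q ∈ conditioning set.
  P3: blocked at fork node Q ∈ conditioning set.
  P4: blocked at fork node V ∈ conditioning set.
  P5: blocked at fork node V ∈ conditioning set.
  P6: blocked at fork node V ∈ conditioning set.
  P7: blocked at fork node Q ∈ conditioning set.
{A, Q, V} satisfies the backdoor criterion.

Yes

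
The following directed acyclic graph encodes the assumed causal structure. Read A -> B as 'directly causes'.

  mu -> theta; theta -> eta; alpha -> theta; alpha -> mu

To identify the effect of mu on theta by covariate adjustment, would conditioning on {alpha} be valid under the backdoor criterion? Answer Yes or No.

Backdoor paths from mu to theta (paths whose first edge points into mu):
  P1: mu <- alpha -> theta
Condition 1 (no descendant of mu in the set): holds — descendants of mu are {eta, theta}; none are in {alpha}.
Condition 2 (every backdoor path blocked by {alpha}):
  P1: blocked at fork node alpha ∈ conditioning set.
{alpha} satisfies the backdoor criterion.

Yes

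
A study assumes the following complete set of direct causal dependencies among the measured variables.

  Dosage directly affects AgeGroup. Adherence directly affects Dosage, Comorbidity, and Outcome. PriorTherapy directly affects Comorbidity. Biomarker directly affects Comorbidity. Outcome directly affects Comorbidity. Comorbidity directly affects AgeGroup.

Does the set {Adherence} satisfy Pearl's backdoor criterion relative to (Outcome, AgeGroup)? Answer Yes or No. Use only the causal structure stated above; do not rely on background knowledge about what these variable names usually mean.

Backdoor paths from Outcome to AgeGroup (paths whose first edge points into Outcome):
  P1: Outcome <- Adherence -> Comorbidity -> AgeGroup
  P2: Outcome <- Adherence -> Dosage -> AgeGroup
Condition 1 (no descendant of Outcome in the set): holds — descendants of Outcome are {AgeGroup, Comorbidity}; none are in {Adherence}.
Condition 2 (every backdoor path blocked by {Adherence}):
  P1: blocked at fork node Adherence ∈ conditioning set.
  P2: blocked at fork node Adherence ∈ conditioning set.
{Adherence} satisfies the backdoor criterion.

Yes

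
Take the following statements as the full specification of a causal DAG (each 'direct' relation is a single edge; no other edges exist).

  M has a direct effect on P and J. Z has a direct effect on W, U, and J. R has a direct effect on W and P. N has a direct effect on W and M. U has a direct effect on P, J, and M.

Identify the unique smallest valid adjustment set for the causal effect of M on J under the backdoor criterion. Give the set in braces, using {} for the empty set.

{U}

Variables eligible for adjustment (non-descendants of M, excluding M and J): {N, R, U, W, Z}.
Backdoor paths from M to J:
  P1: M <- N -> W <- R -> P <- U <- Z -> J
  P2: M <- N -> W <- R -> P <- U -> J
  P3: M <- N -> W <- Z -> U -> J
  P4: M <- N -> W <- Z -> J
  P5: M <- U <- Z -> J
  P6: M <- U -> P <- R -> W <- Z -> J
  P7: M <- U -> J
The empty set is not sufficient: P5 (M <- U <- Z -> J) has no collider blocking it and no conditioned non-collider, so it is open.
Try {U}:
  P1: blocked at collider W (neither it nor any descendant is in the conditioning set).
  P2: blocked at collider W (neither it nor any descendant is in the conditioning set).
  P3: blocked at collider W (neither it nor any descendant is in the conditioning set).
  P4: blocked at collider W (neither it nor any descendant is in the conditioning set).
  P5: blocked at chain node U ∈ conditioning set.
  P6: blocked at fork node U ∈ conditioning set.
  P7: blocked at fork node U ∈ conditioning set.
{U} contains no descendant of M and blocks every backdoor path.
No other singleton works — e.g. {R} leaves P5 open — so {U} is the unique smallest valid adjustment set.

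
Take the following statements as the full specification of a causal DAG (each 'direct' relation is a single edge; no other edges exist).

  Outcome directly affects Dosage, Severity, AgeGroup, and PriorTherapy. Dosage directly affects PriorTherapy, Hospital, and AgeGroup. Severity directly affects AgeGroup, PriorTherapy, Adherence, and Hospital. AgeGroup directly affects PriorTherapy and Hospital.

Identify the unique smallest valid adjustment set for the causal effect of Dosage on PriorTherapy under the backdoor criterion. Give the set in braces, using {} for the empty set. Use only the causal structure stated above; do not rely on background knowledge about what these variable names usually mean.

{Outcome}

Variables eligible for adjustment (non-descendants of Dosage, excluding Dosage and PriorTherapy): {Adherence, Outcome, Severity}.
Backdoor paths from Dosage to PriorTherapy:
  P1: Dosage <- Outcome -> Severity -> AgeGroup -> PriorTherapy
  P2: Dosage <- Outcome -> Severity -> Hospital <- AgeGroup -> PriorTherapy
  P3: Dosage <- Outcome -> Severity -> PriorTherapy
  P4: Dosage <- Outcome -> AgeGroup <- Severity -> PriorTherapy
  P5: Dosage <- Outcome -> AgeGroup -> Hospital <- Severity -> PriorTherapy
  P6: Dosage <- Outcome -> AgeGroup -> PriorTherapy
  P7: Dosage <- Outcome -> PriorTherapy
The empty set is not sufficient: P1 (Dosage <- Outcome -> Severity -> AgeGroup -> PriorTherapy) has no collider blocking it and no conditioned non-collider, so it is open.
Try {Outcome}:
  P1: blocked at fork node Outcome ∈ conditioning set.
  P2: blocked at fork node Outcome ∈ conditioning set.
  P3: blocked at fork node Outcome ∈ conditioning set.
  P4: blocked at fork node Outcome ∈ conditioning set.
  P5: blocked at fork node Outcome ∈ conditioning set.
  P6: blocked at fork node Outcome ∈ conditioning set.
  P7: blocked at fork node Outcome ∈ conditioning set.
{Outcome} contains no descendant of Dosage and blocks every backdoor path.
No other singleton works — e.g. {Severity} leaves P6 open — so {Outcome} is the unique smallest valid adjustment set.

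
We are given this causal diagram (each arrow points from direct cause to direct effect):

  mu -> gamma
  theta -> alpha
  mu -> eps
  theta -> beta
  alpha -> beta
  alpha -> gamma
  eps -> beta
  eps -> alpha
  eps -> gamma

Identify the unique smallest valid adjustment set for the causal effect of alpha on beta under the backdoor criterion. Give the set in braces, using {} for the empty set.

Variables eligible for adjustment (non-descendants of alpha, excluding alpha and beta): {eps, mu, theta}.
Backdoor paths from alpha to beta:
  P1: alpha <- eps -> beta
  P2: alpha <- theta -> beta
The empty set is not sufficient: P1 (alpha <- eps -> beta) has no collider blocking it and no conditioned non-collider, so it is open.
Try {eps, theta}:
  P1: blocked at fork node eps ∈ conditioning set.
  P2: blocked at fork node theta ∈ conditioning set.
{eps, theta} contains no descendant of alpha and blocks every backdoor path.
Every element of {eps, theta} is needed (dropping eps leaves P1 open; dropping theta leaves P2 open), so no proper subset is valid.
Among all size-2 subsets of the eligible variables, only {eps, theta} blocks every backdoor path, so it is the unique smallest valid adjustment set.

{eps, theta}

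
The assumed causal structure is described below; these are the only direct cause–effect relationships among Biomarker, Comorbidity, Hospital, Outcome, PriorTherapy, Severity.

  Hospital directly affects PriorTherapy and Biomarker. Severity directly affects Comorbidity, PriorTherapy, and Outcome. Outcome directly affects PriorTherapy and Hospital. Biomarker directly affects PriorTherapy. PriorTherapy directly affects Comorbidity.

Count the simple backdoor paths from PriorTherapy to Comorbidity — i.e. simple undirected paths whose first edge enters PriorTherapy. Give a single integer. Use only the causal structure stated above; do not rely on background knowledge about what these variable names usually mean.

4

A backdoor path from PriorTherapy to Comorbidity is any simple undirected path whose first edge points into PriorTherapy (i.e. leaves PriorTherapy via a parent).
Parents of PriorTherapy: {Biomarker, Hospital, Outcome, Severity}.
Enumerating:
  P1: PriorTherapy <- Severity -> Comorbidity
  P2: PriorTherapy <- Outcome <- Severity -> Comorbidity
  P3: PriorTherapy <- Hospital <- Outcome <- Severity -> Comorbidity
  P4: PriorTherapy <- Biomarker <- Hospital <- Outcome <- Severity -> Comorbidity
That exhausts the simple backdoor paths. Count: 4.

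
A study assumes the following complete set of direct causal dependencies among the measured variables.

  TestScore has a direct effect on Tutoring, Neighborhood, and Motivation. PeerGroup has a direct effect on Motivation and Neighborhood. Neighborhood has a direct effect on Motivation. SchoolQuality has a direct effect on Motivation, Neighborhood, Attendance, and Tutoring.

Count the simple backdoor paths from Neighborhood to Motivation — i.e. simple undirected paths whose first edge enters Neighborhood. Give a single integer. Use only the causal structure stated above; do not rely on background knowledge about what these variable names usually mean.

A backdoor path from Neighborhood to Motivation is any simple undirected path whose first edge points into Neighborhood (i.e. leaves Neighborhood via a parent).
Parents of Neighborhood: {PeerGroup, SchoolQuality, TestScore}.
Enumerating:
  P1: Neighborhood <- PeerGroup -> Motivation
  P2: Neighborhood <- SchoolQuality -> Motivation
  P3: Neighborhood <- SchoolQuality -> Tutoring <- TestScore -> Motivation
  P4: Neighborhood <- TestScore -> Motivation
  P5: Neighborhood <- TestScore -> Tutoring <- SchoolQuality -> Motivation
That exhausts the simple backdoor paths. Count: 5.

5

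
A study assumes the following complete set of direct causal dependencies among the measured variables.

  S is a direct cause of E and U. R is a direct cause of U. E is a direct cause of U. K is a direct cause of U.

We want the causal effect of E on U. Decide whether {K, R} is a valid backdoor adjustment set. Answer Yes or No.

Backdoor paths from E to U (paths whose first edge points into E):
  P1: E <- S -> U
Condition 1 (no descendant of E in the set): holds — descendants of E are {U}; none are in {K, R}.
Condition 2 (every backdoor path blocked by {K, R}):
  P1: open — no interior node is in the conditioning set.
{K, R} does not satisfy the backdoor criterion.

No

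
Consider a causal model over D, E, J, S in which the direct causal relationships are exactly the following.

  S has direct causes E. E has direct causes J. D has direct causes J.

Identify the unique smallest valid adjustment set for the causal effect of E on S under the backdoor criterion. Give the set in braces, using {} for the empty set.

{}

Variables eligible for adjustment (non-descendants of E, excluding E and S): {D, J}.
Backdoor paths from E to S:
  (none)
With no backdoor paths the empty set already satisfies the criterion, and it is trivially minimal.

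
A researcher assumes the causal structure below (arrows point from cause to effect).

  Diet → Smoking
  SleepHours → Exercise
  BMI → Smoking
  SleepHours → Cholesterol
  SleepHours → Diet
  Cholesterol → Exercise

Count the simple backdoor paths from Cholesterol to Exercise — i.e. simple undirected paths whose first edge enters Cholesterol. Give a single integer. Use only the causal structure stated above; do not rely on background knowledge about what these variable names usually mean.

A backdoor path from Cholesterol to Exercise is any simple undirected path whose first edge points into Cholesterol (i.e. leaves Cholesterol via a parent).
Parents of Cholesterol: {SleepHours}.
Enumerating:
  P1: Cholesterol <- SleepHours -> Exercise
That exhausts the simple backdoor paths. Count: 1.

1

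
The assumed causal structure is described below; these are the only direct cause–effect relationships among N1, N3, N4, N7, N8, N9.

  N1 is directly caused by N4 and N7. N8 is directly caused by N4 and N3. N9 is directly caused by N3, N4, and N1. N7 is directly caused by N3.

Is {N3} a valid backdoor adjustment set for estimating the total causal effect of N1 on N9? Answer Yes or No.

No

Backdoor paths from N1 to N9 (paths whose first edge points into N1):
  P1: N1 <- N4 -> N8 <- N3 -> N9
  P2: N1 <- N4 -> N9
  P3: N1 <- N7 <- N3 -> N8 <- N4 -> N9
  P4: N1 <- N7 <- N3 -> N9
Condition 1 (no descendant of N1 in the set): holds — descendants of N1 are {N9}; none are in {N3}.
Condition 2 (every backdoor path blocked by {N3}):
  P1: blocked at collider N8 (neither it nor any descendant is in the conditioning set).
  P2: open — no interior node is in the conditioning set.
  P3: blocked at fork node N3 ∈ conditioning set.
  P4: blocked at fork node N3 ∈ conditioning set.
{N3} does not satisfy the backdoor criterion.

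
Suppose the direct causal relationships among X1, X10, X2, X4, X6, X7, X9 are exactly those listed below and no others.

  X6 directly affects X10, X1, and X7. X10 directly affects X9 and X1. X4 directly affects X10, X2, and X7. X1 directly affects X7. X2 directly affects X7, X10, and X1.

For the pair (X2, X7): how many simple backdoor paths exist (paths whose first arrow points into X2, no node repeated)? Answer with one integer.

5

A backdoor path from X2 to X7 is any simple undirected path whose first edge points into X2 (i.e. leaves X2 via a parent).
Parents of X2: {X4}.
Enumerating:
  P1: X2 <- X4 -> X10 <- X6 -> X1 -> X7
  P2: X2 <- X4 -> X10 <- X6 -> X7
  P3: X2 <- X4 -> X10 -> X1 <- X6 -> X7
  P4: X2 <- X4 -> X10 -> X1 -> X7
  P5: X2 <- X4 -> X7
That exhausts the simple backdoor paths. Count: 5.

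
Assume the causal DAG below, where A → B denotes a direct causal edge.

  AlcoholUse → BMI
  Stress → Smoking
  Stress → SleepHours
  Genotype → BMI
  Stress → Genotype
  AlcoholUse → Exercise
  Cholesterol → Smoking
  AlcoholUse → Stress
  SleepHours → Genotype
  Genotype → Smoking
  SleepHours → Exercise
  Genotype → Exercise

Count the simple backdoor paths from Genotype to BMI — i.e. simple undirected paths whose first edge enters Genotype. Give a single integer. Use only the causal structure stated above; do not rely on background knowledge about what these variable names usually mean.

4

A backdoor path from Genotype to BMI is any simple undirected path whose first edge points into Genotype (i.e. leaves Genotype via a parent).
Parents of Genotype: {SleepHours, Stress}.
Enumerating:
  P1: Genotype <- Stress <- AlcoholUse -> BMI
  P2: Genotype <- Stress -> SleepHours -> Exercise <- AlcoholUse -> BMI
  P3: Genotype <- SleepHours <- Stress <- AlcoholUse -> BMI
  P4: Genotype <- SleepHours -> Exercise <- AlcoholUse -> BMI
That exhausts the simple backdoor paths. Count: 4.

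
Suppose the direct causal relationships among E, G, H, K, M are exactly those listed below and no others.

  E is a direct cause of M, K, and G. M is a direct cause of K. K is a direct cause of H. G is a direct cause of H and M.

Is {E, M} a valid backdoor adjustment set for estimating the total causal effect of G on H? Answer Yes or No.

Backdoor paths from G to H (paths whose first edge points into G):
  P1: G <- E -> M -> K -> H
  P2: G <- E -> K -> H
Condition 1 (no descendant of G in the set): FAILS — M is a descendant of G.
Condition 2 (every backdoor path blocked by {E, M}):
  P1: blocked at fork node E ∈ conditioning set.
  P2: blocked at fork node E ∈ conditioning set.
{E, M} does not satisfy the backdoor criterion.

No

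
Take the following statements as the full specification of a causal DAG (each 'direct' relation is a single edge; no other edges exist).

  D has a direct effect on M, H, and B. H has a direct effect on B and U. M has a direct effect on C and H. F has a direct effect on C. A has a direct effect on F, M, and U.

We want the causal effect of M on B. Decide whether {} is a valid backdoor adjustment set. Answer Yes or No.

No

Backdoor paths from M to B (paths whose first edge points into M):
  P1: M <- A -> U <- H <- D -> B
  P2: M <- A -> U <- H -> B
  P3: M <- D -> H -> B
  P4: M <- D -> B
Condition 1 (no descendant of M in the set): holds — descendants of M are {B, C, H, U}; none are in {}.
Condition 2 (every backdoor path blocked by {}):
  P1: blocked at collider U (neither it nor any descendant is in the conditioning set).
  P2: blocked at collider U (neither it nor any descendant is in the conditioning set).
  P3: open — no interior node is in the conditioning set.
  P4: open — no interior node is in the conditioning set.
{} does not satisfy the backdoor criterion.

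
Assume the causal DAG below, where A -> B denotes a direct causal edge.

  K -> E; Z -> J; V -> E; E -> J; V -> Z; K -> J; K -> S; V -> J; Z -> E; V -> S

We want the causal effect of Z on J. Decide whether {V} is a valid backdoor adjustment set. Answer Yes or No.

Yes

Backdoor paths from Z to J (paths whose first edge points into Z):
  P1: Z <- V -> S <- K -> E -> J
  P2: Z <- V -> S <- K -> J
  P3: Z <- V -> E <- K -> J
  P4: Z <- V -> E -> J
  P5: Z <- V -> J
Condition 1 (no descendant of Z in the set): holds — descendants of Z are {E, J}; none are in {V}.
Condition 2 (every backdoor path blocked by {V}):
  P1: blocked at fork node V ∈ conditioning set.
  P2: blocked at fork node V ∈ conditioning set.
  P3: blocked at fork node V ∈ conditioning set.
  P4: blocked at fork node V ∈ conditioning set.
  P5: blocked at fork node V ∈ conditioning set.
{V} satisfies the backdoor criterion.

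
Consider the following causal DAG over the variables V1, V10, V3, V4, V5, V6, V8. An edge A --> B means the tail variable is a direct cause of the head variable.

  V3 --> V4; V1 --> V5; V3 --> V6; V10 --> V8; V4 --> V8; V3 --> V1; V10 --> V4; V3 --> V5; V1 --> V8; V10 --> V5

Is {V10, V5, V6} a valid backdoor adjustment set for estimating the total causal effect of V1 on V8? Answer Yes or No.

No

Backdoor paths from V1 to V8 (paths whose first edge points into V1):
  P1: V1 <- V3 -> V5 <- V10 -> V4 -> V8
  P2: V1 <- V3 -> V5 <- V10 -> V8
  P3: V1 <- V3 -> V4 <- V10 -> V8
  P4: V1 <- V3 -> V4 -> V8
Condition 1 (no descendant of V1 in the set): FAILS — V5 is a descendant of V1.
Condition 2 (every backdoor path blocked by {V10, V5, V6}):
  P1: blocked at fork node V10 ∈ conditioning set.
  P2: blocked at fork node V10 ∈ conditioning set.
  P3: blocked at collider V4 (neither it nor any descendant is in the conditioning set).
  P4: open — no interior node is in the conditioning set.
{V10, V5, V6} does not satisfy the backdoor criterion.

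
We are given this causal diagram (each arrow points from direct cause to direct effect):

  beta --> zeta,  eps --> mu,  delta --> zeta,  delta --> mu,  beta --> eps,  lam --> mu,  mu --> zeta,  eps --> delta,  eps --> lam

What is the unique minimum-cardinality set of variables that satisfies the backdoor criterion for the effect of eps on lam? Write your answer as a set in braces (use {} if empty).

Variables eligible for adjustment (non-descendants of eps, excluding eps and lam): {beta}.
Backdoor paths from eps to lam:
  P1: eps <- beta -> zeta <- delta -> mu <- lam
  P2: eps <- beta -> zeta <- mu <- lam
Each backdoor path contains an unconditioned collider, so every path is already blocked with the empty conditioning set:
  P1: blocked at collider zeta (neither it nor any descendant is in the conditioning set).
  P2: blocked at collider zeta (neither it nor any descendant is in the conditioning set).
The empty set is therefore the unique smallest valid set.

{}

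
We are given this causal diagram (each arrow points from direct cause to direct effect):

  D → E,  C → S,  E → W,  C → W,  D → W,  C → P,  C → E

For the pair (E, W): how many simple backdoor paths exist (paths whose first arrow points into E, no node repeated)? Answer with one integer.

2

A backdoor path from E to W is any simple undirected path whose first edge points into E (i.e. leaves E via a parent).
Parents of E: {C, D}.
Enumerating:
  P1: E <- C -> W
  P2: E <- D -> W
That exhausts the simple backdoor paths. Count: 2.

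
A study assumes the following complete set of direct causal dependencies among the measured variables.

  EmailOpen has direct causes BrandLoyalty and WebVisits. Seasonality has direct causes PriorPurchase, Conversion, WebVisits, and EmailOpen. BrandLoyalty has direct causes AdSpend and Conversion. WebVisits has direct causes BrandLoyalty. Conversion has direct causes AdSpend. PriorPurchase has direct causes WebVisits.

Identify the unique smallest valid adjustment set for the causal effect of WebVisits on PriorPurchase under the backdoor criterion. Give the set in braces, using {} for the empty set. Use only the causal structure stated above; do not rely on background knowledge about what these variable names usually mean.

Variables eligible for adjustment (non-descendants of WebVisits, excluding WebVisits and PriorPurchase): {AdSpend, BrandLoyalty, Conversion}.
Backdoor paths from WebVisits to PriorPurchase:
  P1: WebVisits <- BrandLoyalty <- AdSpend -> Conversion -> Seasonality <- PriorPurchase
  P2: WebVisits <- BrandLoyalty <- Conversion -> Seasonality <- PriorPurchase
  P3: WebVisits <- BrandLoyalty -> EmailOpen -> Seasonality <- PriorPurchase
Each backdoor path contains an unconditioned collider, so every path is already blocked with the empty conditioning set:
  P1: blocked at collider Seasonality (neither it nor any descendant is in the conditioning set).
  P2: blocked at collider Seasonality (neither it nor any descendant is in the conditioning set).
  P3: blocked at collider Seasonality (neither it nor any descendant is in the conditioning set).
The empty set is therefore the unique smallest valid set.

{}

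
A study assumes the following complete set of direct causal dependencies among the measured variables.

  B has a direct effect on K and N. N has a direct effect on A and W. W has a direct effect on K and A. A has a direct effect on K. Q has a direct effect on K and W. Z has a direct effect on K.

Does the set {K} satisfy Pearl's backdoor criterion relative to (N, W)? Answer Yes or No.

Backdoor paths from N to W (paths whose first edge points into N):
  P1: N <- B -> K <- Q -> W
  P2: N <- B -> K <- W
  P3: N <- B -> K <- A <- W
Condition 1 (no descendant of N in the set): FAILS — K is a descendant of N.
Condition 2 (every backdoor path blocked by {K}):
  P1: open — collider(s) K are conditioned on (or have a conditioned descendant) and no non-collider on the path is in the set.
  P2: open — collider(s) K are conditioned on (or have a conditioned descendant) and no non-collider on the path is in the set.
  P3: open — collider(s) K are conditioned on (or have a conditioned descendant) and no non-collider on the path is in the set.
{K} does not satisfy the backdoor criterion.

No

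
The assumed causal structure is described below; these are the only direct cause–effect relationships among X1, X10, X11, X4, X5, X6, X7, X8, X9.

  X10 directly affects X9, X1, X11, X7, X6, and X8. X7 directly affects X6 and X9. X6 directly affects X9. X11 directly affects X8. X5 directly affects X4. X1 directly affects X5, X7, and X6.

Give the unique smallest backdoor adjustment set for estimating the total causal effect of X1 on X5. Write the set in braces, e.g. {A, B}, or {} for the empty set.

Variables eligible for adjustment (non-descendants of X1, excluding X1 and X5): {X10, X11, X8}.
Backdoor paths from X1 to X5:
  (none)
With no backdoor paths the empty set already satisfies the criterion, and it is trivially minimal.

{}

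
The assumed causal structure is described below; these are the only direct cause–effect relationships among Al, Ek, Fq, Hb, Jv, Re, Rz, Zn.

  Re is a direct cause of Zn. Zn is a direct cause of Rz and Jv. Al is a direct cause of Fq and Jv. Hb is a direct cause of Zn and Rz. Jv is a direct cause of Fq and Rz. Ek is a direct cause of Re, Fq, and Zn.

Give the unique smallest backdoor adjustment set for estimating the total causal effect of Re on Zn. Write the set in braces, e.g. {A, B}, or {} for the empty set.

Variables eligible for adjustment (non-descendants of Re, excluding Re and Zn): {Al, Ek, Hb}.
Backdoor paths from Re to Zn:
  P1: Re <- Ek -> Zn
  P2: Re <- Ek -> Fq <- Al -> Jv <- Zn
  P3: Re <- Ek -> Fq <- Al -> Jv -> Rz <- Hb -> Zn
  P4: Re <- Ek -> Fq <- Al -> Jv -> Rz <- Zn
  P5: Re <- Ek -> Fq <- Jv <- Zn
  P6: Re <- Ek -> Fq <- Jv -> Rz <- Hb -> Zn
  P7: Re <- Ek -> Fq <- Jv -> Rz <- Zn
The empty set is not sufficient: P1 (Re <- Ek -> Zn) has no collider blocking it and no conditioned non-collider, so it is open.
Try {Ek}:
  P1: blocked at fork node Ek ∈ conditioning set.
  P2: blocked at fork node Ek ∈ conditioning set.
  P3: blocked at fork node Ek ∈ conditioning set.
  P4: blocked at fork node Ek ∈ conditioning set.
  P5: blocked at fork node Ek ∈ conditioning set.
  P6: blocked at fork node Ek ∈ conditioning set.
  P7: blocked at fork node Ek ∈ conditioning set.
{Ek} contains no descendant of Re and blocks every backdoor path.
No other singleton works — e.g. {Hb} leaves P1 open — so {Ek} is the unique smallest valid adjustment set.

{Ek}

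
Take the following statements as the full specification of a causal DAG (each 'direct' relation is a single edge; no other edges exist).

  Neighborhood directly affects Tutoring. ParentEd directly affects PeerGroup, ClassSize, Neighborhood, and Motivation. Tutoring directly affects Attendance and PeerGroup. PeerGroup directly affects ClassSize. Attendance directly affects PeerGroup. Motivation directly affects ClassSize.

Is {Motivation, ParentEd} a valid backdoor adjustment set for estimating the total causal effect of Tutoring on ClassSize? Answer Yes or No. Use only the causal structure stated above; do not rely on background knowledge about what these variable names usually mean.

Backdoor paths from Tutoring to ClassSize (paths whose first edge points into Tutoring):
  P1: Tutoring <- Neighborhood <- ParentEd -> Motivation -> ClassSize
  P2: Tutoring <- Neighborhood <- ParentEd -> PeerGroup -> ClassSize
  P3: Tutoring <- Neighborhood <- ParentEd -> ClassSize
Condition 1 (no descendant of Tutoring in the set): holds — descendants of Tutoring are {Attendance, ClassSize, PeerGroup}; none are in {Motivation, ParentEd}.
Condition 2 (every backdoor path blocked by {Motivation, ParentEd}):
  P1: blocked at fork node ParentEd ∈ conditioning set.
  P2: blocked at fork node ParentEd ∈ conditioning set.
  P3: blocked at fork node ParentEd ∈ conditioning set.
{Motivation, ParentEd} satisfies the backdoor criterion.

Yes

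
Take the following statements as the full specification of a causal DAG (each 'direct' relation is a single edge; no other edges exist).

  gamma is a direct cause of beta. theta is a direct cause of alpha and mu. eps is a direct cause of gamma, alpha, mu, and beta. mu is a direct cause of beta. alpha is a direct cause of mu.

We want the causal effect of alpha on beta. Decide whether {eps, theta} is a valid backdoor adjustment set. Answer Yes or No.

Yes

Backdoor paths from alpha to beta (paths whose first edge points into alpha):
  P1: alpha <- eps -> mu -> beta
  P2: alpha <- eps -> gamma -> beta
  P3: alpha <- eps -> beta
  P4: alpha <- theta -> mu <- eps -> gamma -> beta
  P5: alpha <- theta -> mu <- eps -> beta
  P6: alpha <- theta -> mu -> beta
Condition 1 (no descendant of alpha in the set): holds — descendants of alpha are {beta, mu}; none are in {eps, theta}.
Condition 2 (every backdoor path blocked by {eps, theta}):
  P1: blocked at fork node eps ∈ conditioning set.
  P2: blocked at fork node eps ∈ conditioning set.
  P3: blocked at fork node eps ∈ conditioning set.
  P4: blocked at fork node theta ∈ conditioning set.
  P5: blocked at fork node theta ∈ conditioning set.
  P6: blocked at fork node theta ∈ conditioning set.
{eps, theta} satisfies the backdoor criterion.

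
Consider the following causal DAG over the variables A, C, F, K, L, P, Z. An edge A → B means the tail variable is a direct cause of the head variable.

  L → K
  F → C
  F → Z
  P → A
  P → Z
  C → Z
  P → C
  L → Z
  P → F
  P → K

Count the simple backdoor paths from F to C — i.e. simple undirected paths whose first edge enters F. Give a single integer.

A backdoor path from F to C is any simple undirected path whose first edge points into F (i.e. leaves F via a parent).
Parents of F: {P}.
Enumerating:
  P1: F <- P -> K <- L -> Z <- C
  P2: F <- P -> C
  P3: F <- P -> Z <- C
That exhausts the simple backdoor paths. Count: 3.

3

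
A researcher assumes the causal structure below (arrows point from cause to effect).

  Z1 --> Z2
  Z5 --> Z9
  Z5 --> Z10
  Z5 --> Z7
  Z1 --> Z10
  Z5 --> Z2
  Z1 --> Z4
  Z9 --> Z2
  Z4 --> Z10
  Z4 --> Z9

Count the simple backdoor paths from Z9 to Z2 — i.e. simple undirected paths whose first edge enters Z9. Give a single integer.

A backdoor path from Z9 to Z2 is any simple undirected path whose first edge points into Z9 (i.e. leaves Z9 via a parent).
Parents of Z9: {Z4, Z5}.
Enumerating:
  P1: Z9 <- Z5 -> Z2
  P2: Z9 <- Z5 -> Z10 <- Z1 -> Z2
  P3: Z9 <- Z5 -> Z10 <- Z4 <- Z1 -> Z2
  P4: Z9 <- Z4 <- Z1 -> Z2
  P5: Z9 <- Z4 <- Z1 -> Z10 <- Z5 -> Z2
  P6: Z9 <- Z4 -> Z10 <- Z5 -> Z2
  P7: Z9 <- Z4 -> Z10 <- Z1 -> Z2
That exhausts the simple backdoor paths. Count: 7.

7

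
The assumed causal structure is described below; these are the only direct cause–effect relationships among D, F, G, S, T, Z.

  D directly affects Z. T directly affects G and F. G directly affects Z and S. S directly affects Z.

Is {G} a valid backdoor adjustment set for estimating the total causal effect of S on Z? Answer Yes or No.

Yes

Backdoor paths from S to Z (paths whose first edge points into S):
  P1: S <- G -> Z
Condition 1 (no descendant of S in the set): holds — descendants of S are {Z}; none are in {G}.
Condition 2 (every backdoor path blocked by {G}):
  P1: blocked at fork node G ∈ conditioning set.
{G} satisfies the backdoor criterion.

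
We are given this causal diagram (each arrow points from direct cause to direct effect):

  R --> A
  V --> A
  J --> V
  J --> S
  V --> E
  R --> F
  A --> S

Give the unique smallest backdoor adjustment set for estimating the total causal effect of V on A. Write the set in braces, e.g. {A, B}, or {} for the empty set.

{}

Variables eligible for adjustment (non-descendants of V, excluding V and A): {F, J, R}.
Backdoor paths from V to A:
  P1: V <- J -> S <- A
Each backdoor path contains an unconditioned collider, so every path is already blocked with the empty conditioning set:
  P1: blocked at collider S (neither it nor any descendant is in the conditioning set).
The empty set is therefore the unique smallest valid set.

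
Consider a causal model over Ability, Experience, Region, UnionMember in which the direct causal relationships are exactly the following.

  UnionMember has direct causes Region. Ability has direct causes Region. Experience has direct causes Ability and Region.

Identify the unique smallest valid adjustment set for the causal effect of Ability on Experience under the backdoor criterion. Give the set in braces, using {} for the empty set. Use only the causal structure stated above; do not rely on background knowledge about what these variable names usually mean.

Variables eligible for adjustment (non-descendants of Ability, excluding Ability and Experience): {Region, UnionMember}.
Backdoor paths from Ability to Experience:
  P1: Ability <- Region -> Experience
The empty set is not sufficient: P1 (Ability <- Region -> Experience) has no collider blocking it and no conditioned non-collider, so it is open.
Try {Region}:
  P1: blocked at fork node Region ∈ conditioning set.
{Region} contains no descendant of Ability and blocks every backdoor path.
No other singleton works — e.g. {UnionMember} leaves P1 open — so {Region} is the unique smallest valid adjustment set.

{Region}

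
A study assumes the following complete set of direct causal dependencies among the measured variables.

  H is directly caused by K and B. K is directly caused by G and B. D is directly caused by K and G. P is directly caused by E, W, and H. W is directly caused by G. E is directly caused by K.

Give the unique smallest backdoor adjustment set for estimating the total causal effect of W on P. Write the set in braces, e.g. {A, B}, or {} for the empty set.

{G}

Variables eligible for adjustment (non-descendants of W, excluding W and P): {B, D, E, G, H, K}.
Backdoor paths from W to P:
  P1: W <- G -> K <- B -> H -> P
  P2: W <- G -> K -> E -> P
  P3: W <- G -> K -> H -> P
  P4: W <- G -> D <- K <- B -> H -> P
  P5: W <- G -> D <- K -> E -> P
  P6: W <- G -> D <- K -> H -> P
The empty set is not sufficient: P2 (W <- G -> K -> E -> P) has no collider blocking it and no conditioned non-collider, so it is open.
Try {G}:
  P1: blocked at fork node G ∈ conditioning set.
  P2: blocked at fork node G ∈ conditioning set.
  P3: blocked at fork node G ∈ conditioning set.
  P4: blocked at fork node G ∈ conditioning set.
  P5: blocked at fork node G ∈ conditioning set.
  P6: blocked at fork node G ∈ conditioning set.
{G} contains no descendant of W and blocks every backdoor path.
No other singleton works — e.g. {B} leaves P2 open — so {G} is the unique smallest valid adjustment set.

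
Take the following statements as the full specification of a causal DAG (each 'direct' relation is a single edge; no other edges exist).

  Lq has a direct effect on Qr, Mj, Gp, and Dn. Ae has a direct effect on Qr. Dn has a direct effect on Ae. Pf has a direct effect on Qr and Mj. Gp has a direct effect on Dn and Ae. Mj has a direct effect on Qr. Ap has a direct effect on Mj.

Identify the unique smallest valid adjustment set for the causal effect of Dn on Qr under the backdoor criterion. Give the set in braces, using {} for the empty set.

{Gp, Lq}

Variables eligible for adjustment (non-descendants of Dn, excluding Dn and Qr): {Ap, Gp, Lq, Mj, Pf}.
Backdoor paths from Dn to Qr:
  P1: Dn <- Lq -> Mj <- Pf -> Qr
  P2: Dn <- Lq -> Mj -> Qr
  P3: Dn <- Lq -> Gp -> Ae -> Qr
  P4: Dn <- Lq -> Qr
  P5: Dn <- Gp <- Lq -> Mj <- Pf -> Qr
  P6: Dn <- Gp <- Lq -> Mj -> Qr
  P7: Dn <- Gp <- Lq -> Qr
  P8: Dn <- Gp -> Ae -> Qr
The empty set is not sufficient: P2 (Dn <- Lq -> Mj -> Qr) has no collider blocking it and no conditioned non-collider, so it is open.
Try {Gp, Lq}:
  P1: blocked at fork node Lq ∈ conditioning set.
  P2: blocked at fork node Lq ∈ conditioning set.
  P3: blocked at fork node Lq ∈ conditioning set.
  P4: blocked at fork node Lq ∈ conditioning set.
  P5: blocked at chain node Gp ∈ conditioning set.
  P6: blocked at chain node Gp ∈ conditioning set.
  P7: blocked at chain node Gp ∈ conditioning set.
  P8: blocked at fork node Gp ∈ conditioning set.
{Gp, Lq} contains no descendant of Dn and blocks every backdoor path.
Every element of {Gp, Lq} is needed (dropping Gp leaves P8 open; dropping Lq leaves P2 open), so no proper subset is valid.
Among all size-2 subsets of the eligible variables, only {Gp, Lq} blocks every backdoor path, so it is the unique smallest valid adjustment set.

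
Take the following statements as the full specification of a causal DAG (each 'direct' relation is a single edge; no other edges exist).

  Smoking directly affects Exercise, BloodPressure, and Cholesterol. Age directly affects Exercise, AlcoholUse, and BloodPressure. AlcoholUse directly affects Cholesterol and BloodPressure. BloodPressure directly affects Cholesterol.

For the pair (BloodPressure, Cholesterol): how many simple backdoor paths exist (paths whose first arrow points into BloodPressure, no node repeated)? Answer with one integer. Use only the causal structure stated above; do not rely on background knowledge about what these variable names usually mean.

A backdoor path from BloodPressure to Cholesterol is any simple undirected path whose first edge points into BloodPressure (i.e. leaves BloodPressure via a parent).
Parents of BloodPressure: {Age, AlcoholUse, Smoking}.
Enumerating:
  P1: BloodPressure <- Smoking -> Exercise <- Age -> AlcoholUse -> Cholesterol
  P2: BloodPressure <- Smoking -> Cholesterol
  P3: BloodPressure <- Age -> Exercise <- Smoking -> Cholesterol
  P4: BloodPressure <- Age -> AlcoholUse -> Cholesterol
  P5: BloodPressure <- AlcoholUse <- Age -> Exercise <- Smoking -> Cholesterol
  P6: BloodPressure <- AlcoholUse -> Cholesterol
That exhausts the simple backdoor paths. Count: 6.

6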